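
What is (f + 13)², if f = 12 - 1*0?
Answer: 625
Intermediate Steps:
f = 12 (f = 12 + 0 = 12)
(f + 13)² = (12 + 13)² = 25² = 625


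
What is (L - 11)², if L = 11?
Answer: 0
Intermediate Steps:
(L - 11)² = (11 - 11)² = 0² = 0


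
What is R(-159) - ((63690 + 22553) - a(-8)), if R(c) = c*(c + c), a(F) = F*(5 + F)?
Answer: -35657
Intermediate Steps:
R(c) = 2*c² (R(c) = c*(2*c) = 2*c²)
R(-159) - ((63690 + 22553) - a(-8)) = 2*(-159)² - ((63690 + 22553) - (-8)*(5 - 8)) = 2*25281 - (86243 - (-8)*(-3)) = 50562 - (86243 - 1*24) = 50562 - (86243 - 24) = 50562 - 1*86219 = 50562 - 86219 = -35657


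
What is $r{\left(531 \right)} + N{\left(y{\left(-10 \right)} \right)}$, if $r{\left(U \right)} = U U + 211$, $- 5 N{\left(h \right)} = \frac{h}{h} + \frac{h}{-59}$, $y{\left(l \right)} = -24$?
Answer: $\frac{83240657}{295} \approx 2.8217 \cdot 10^{5}$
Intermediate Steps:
$N{\left(h \right)} = - \frac{1}{5} + \frac{h}{295}$ ($N{\left(h \right)} = - \frac{\frac{h}{h} + \frac{h}{-59}}{5} = - \frac{1 + h \left(- \frac{1}{59}\right)}{5} = - \frac{1 - \frac{h}{59}}{5} = - \frac{1}{5} + \frac{h}{295}$)
$r{\left(U \right)} = 211 + U^{2}$ ($r{\left(U \right)} = U^{2} + 211 = 211 + U^{2}$)
$r{\left(531 \right)} + N{\left(y{\left(-10 \right)} \right)} = \left(211 + 531^{2}\right) + \left(- \frac{1}{5} + \frac{1}{295} \left(-24\right)\right) = \left(211 + 281961\right) - \frac{83}{295} = 282172 - \frac{83}{295} = \frac{83240657}{295}$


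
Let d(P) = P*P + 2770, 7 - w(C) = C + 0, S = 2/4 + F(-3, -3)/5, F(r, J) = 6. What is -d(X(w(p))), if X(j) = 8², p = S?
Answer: -6866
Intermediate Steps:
S = 17/10 (S = 2/4 + 6/5 = 2*(¼) + 6*(⅕) = ½ + 6/5 = 17/10 ≈ 1.7000)
p = 17/10 ≈ 1.7000
w(C) = 7 - C (w(C) = 7 - (C + 0) = 7 - C)
X(j) = 64
d(P) = 2770 + P² (d(P) = P² + 2770 = 2770 + P²)
-d(X(w(p))) = -(2770 + 64²) = -(2770 + 4096) = -1*6866 = -6866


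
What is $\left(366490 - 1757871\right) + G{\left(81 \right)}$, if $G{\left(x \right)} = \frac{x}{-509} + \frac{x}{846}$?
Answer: $- \frac{66572018359}{47846} \approx -1.3914 \cdot 10^{6}$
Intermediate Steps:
$G{\left(x \right)} = - \frac{337 x}{430614}$ ($G{\left(x \right)} = x \left(- \frac{1}{509}\right) + x \frac{1}{846} = - \frac{x}{509} + \frac{x}{846} = - \frac{337 x}{430614}$)
$\left(366490 - 1757871\right) + G{\left(81 \right)} = \left(366490 - 1757871\right) - \frac{3033}{47846} = -1391381 - \frac{3033}{47846} = - \frac{66572018359}{47846}$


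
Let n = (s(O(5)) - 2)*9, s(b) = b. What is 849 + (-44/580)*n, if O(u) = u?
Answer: 122808/145 ≈ 846.95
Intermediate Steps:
n = 27 (n = (5 - 2)*9 = 3*9 = 27)
849 + (-44/580)*n = 849 - 44/580*27 = 849 - 44*1/580*27 = 849 - 11/145*27 = 849 - 297/145 = 122808/145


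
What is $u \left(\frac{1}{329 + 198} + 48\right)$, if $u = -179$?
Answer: $- \frac{4528163}{527} \approx -8592.3$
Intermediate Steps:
$u \left(\frac{1}{329 + 198} + 48\right) = - 179 \left(\frac{1}{329 + 198} + 48\right) = - 179 \left(\frac{1}{527} + 48\right) = \left(-179\right) \frac{25297}{527} = - \frac{4528163}{527}$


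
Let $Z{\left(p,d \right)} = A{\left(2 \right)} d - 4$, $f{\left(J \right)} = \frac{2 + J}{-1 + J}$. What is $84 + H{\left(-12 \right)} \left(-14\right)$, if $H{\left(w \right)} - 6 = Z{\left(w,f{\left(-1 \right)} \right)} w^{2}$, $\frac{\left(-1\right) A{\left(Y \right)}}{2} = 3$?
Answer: $2016$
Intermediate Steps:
$A{\left(Y \right)} = -6$ ($A{\left(Y \right)} = \left(-2\right) 3 = -6$)
$f{\left(J \right)} = \frac{2 + J}{-1 + J}$
$Z{\left(p,d \right)} = -4 - 6 d$ ($Z{\left(p,d \right)} = - 6 d - 4 = -4 - 6 d$)
$H{\left(w \right)} = 6 - w^{2}$ ($H{\left(w \right)} = 6 + \left(-4 - 6 \frac{2 - 1}{-1 - 1}\right) w^{2} = 6 + \left(-4 - 6 \frac{1}{-2} \cdot 1\right) w^{2} = 6 + \left(-4 - 6 \left(\left(- \frac{1}{2}\right) 1\right)\right) w^{2} = 6 + \left(-4 - -3\right) w^{2} = 6 + \left(-4 + 3\right) w^{2} = 6 - w^{2}$)
$84 + H{\left(-12 \right)} \left(-14\right) = 84 + \left(6 - \left(-12\right)^{2}\right) \left(-14\right) = 84 + \left(6 - 144\right) \left(-14\right) = 84 - -1932 = 84 + 1932 = 2016$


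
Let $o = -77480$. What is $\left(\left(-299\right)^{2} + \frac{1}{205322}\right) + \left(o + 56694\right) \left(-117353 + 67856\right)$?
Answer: $\frac{211262795576847}{205322} \approx 1.0289 \cdot 10^{9}$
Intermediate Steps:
$\left(\left(-299\right)^{2} + \frac{1}{205322}\right) + \left(o + 56694\right) \left(-117353 + 67856\right) = \left(\left(-299\right)^{2} + \frac{1}{205322}\right) + \left(-77480 + 56694\right) \left(-117353 + 67856\right) = \left(89401 + \frac{1}{205322}\right) - -1028844642 = \frac{18355992123}{205322} + 1028844642 = \frac{211262795576847}{205322}$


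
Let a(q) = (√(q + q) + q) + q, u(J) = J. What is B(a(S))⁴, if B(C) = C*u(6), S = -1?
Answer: 1296*(2 - I*√2)⁴ ≈ -36288.0 - 29325.0*I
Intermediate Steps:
a(q) = 2*q + √2*√q (a(q) = (√(2*q) + q) + q = (√2*√q + q) + q = (q + √2*√q) + q = 2*q + √2*√q)
B(C) = 6*C (B(C) = C*6 = 6*C)
B(a(S))⁴ = (6*(2*(-1) + √2*√(-1)))⁴ = (6*(-2 + √2*I))⁴ = (6*(-2 + I*√2))⁴ = (-12 + 6*I*√2)⁴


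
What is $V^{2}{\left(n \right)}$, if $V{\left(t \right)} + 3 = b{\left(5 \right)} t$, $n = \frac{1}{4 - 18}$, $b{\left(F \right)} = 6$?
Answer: $\frac{576}{49} \approx 11.755$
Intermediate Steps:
$n = - \frac{1}{14}$ ($n = \frac{1}{-14} = - \frac{1}{14} \approx -0.071429$)
$V{\left(t \right)} = -3 + 6 t$
$V^{2}{\left(n \right)} = \left(-3 + 6 \left(- \frac{1}{14}\right)\right)^{2} = \left(-3 - \frac{3}{7}\right)^{2} = \left(- \frac{24}{7}\right)^{2} = \frac{576}{49}$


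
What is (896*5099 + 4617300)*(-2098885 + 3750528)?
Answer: 15171999204572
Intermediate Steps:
(896*5099 + 4617300)*(-2098885 + 3750528) = (4568704 + 4617300)*1651643 = 9186004*1651643 = 15171999204572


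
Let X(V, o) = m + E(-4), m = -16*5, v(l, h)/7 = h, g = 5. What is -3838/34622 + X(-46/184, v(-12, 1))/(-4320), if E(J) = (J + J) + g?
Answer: -6853267/74783520 ≈ -0.091641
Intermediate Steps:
v(l, h) = 7*h
E(J) = 5 + 2*J (E(J) = (J + J) + 5 = 2*J + 5 = 5 + 2*J)
m = -80
X(V, o) = -83 (X(V, o) = -80 + (5 + 2*(-4)) = -80 + (5 - 8) = -80 - 3 = -83)
-3838/34622 + X(-46/184, v(-12, 1))/(-4320) = -3838/34622 - 83/(-4320) = -3838*1/34622 - 83*(-1/4320) = -1919/17311 + 83/4320 = -6853267/74783520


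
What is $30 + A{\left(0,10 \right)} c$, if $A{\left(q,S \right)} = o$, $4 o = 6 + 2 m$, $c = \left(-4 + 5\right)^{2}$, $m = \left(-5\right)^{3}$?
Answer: $-31$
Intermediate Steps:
$m = -125$
$c = 1$ ($c = 1^{2} = 1$)
$o = -61$ ($o = \frac{6 + 2 \left(-125\right)}{4} = \frac{6 - 250}{4} = \frac{1}{4} \left(-244\right) = -61$)
$A{\left(q,S \right)} = -61$
$30 + A{\left(0,10 \right)} c = 30 - 61 = -31$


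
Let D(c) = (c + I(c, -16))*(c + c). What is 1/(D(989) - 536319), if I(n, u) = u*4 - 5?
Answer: 1/1283441 ≈ 7.7916e-7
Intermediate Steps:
I(n, u) = -5 + 4*u (I(n, u) = 4*u - 5 = -5 + 4*u)
D(c) = 2*c*(-69 + c) (D(c) = (c + (-5 + 4*(-16)))*(c + c) = (c + (-5 - 64))*(2*c) = (c - 69)*(2*c) = (-69 + c)*(2*c) = 2*c*(-69 + c))
1/(D(989) - 536319) = 1/(2*989*(-69 + 989) - 536319) = 1/(2*989*920 - 536319) = 1/(1819760 - 536319) = 1/1283441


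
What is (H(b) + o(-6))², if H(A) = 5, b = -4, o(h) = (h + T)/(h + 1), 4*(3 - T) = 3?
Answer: 529/16 ≈ 33.063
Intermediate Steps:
T = 9/4 (T = 3 - ¼*3 = 3 - ¾ = 9/4 ≈ 2.2500)
o(h) = (9/4 + h)/(1 + h) (o(h) = (h + 9/4)/(h + 1) = (9/4 + h)/(1 + h))
(H(b) + o(-6))² = (5 + (9/4 - 6)/(1 - 6))² = (5 - 15/4/(-5))² = (5 - ⅕*(-15/4))² = (5 + ¾)² = (23/4)² = 529/16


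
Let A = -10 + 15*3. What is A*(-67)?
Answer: -2345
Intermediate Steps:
A = 35 (A = -10 + 45 = 35)
A*(-67) = 35*(-67) = -2345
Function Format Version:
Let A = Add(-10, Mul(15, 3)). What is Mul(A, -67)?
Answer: -2345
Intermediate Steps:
A = 35 (A = Add(-10, 45) = 35)
Mul(A, -67) = Mul(35, -67) = -2345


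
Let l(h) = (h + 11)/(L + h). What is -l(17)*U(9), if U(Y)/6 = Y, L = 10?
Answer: -56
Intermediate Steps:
l(h) = (11 + h)/(10 + h) (l(h) = (h + 11)/(10 + h) = (11 + h)/(10 + h))
U(Y) = 6*Y
-l(17)*U(9) = -(11 + 17)/(10 + 17)*6*9 = -28/27*54 = -(1/27)*28*54 = -28*54/27 = -1*56 = -56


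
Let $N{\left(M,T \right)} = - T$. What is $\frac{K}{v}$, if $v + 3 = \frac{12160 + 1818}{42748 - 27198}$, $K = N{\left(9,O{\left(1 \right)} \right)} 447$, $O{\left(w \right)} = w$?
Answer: $\frac{3475425}{16336} \approx 212.75$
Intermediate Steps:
$K = -447$ ($K = \left(-1\right) 1 \cdot 447 = \left(-1\right) 447 = -447$)
$v = - \frac{16336}{7775}$ ($v = -3 + \frac{12160 + 1818}{42748 - 27198} = -3 + \frac{13978}{15550} = -3 + 13978 \cdot \frac{1}{15550} = -3 + \frac{6989}{7775} = - \frac{16336}{7775} \approx -2.1011$)
$\frac{K}{v} = - \frac{447}{- \frac{16336}{7775}} = \left(-447\right) \left(- \frac{7775}{16336}\right) = \frac{3475425}{16336}$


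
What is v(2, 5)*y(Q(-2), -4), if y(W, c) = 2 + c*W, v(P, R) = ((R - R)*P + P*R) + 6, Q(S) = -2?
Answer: 160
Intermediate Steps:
v(P, R) = 6 + P*R (v(P, R) = (0*P + P*R) + 6 = (0 + P*R) + 6 = P*R + 6 = 6 + P*R)
y(W, c) = 2 + W*c
v(2, 5)*y(Q(-2), -4) = (6 + 2*5)*(2 - 2*(-4)) = (6 + 10)*(2 + 8) = 16*10 = 160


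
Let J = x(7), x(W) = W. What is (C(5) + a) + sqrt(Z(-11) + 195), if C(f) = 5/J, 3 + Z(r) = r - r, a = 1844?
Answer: 12913/7 + 8*sqrt(3) ≈ 1858.6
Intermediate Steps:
J = 7
Z(r) = -3 (Z(r) = -3 + (r - r) = -3 + 0 = -3)
C(f) = 5/7
(C(5) + a) + sqrt(Z(-11) + 195) = (5/7 + 1844) + sqrt(-3 + 195) = 12913/7 + sqrt(192) = 12913/7 + 8*sqrt(3)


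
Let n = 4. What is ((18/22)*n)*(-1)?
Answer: -36/11 ≈ -3.2727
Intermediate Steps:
((18/22)*n)*(-1) = ((18/22)*4)*(-1) = ((18*(1/22))*4)*(-1) = ((9/11)*4)*(-1) = (36/11)*(-1) = -36/11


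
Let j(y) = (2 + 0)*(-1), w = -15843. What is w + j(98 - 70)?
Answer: -15845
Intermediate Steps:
j(y) = -2 (j(y) = 2*(-1) = -2)
w + j(98 - 70) = -15843 - 2 = -15845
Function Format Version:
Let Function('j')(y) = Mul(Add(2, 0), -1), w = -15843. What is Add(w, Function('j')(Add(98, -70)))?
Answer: -15845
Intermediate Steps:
Function('j')(y) = -2 (Function('j')(y) = Mul(2, -1) = -2)
Add(w, Function('j')(Add(98, -70))) = Add(-15843, -2) = -15845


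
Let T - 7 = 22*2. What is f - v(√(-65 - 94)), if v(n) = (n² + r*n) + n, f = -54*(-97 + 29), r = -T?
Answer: 3831 + 50*I*√159 ≈ 3831.0 + 630.48*I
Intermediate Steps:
T = 51 (T = 7 + 22*2 = 7 + 44 = 51)
r = -51 (r = -1*51 = -51)
f = 3672 (f = -54*(-68) = 3672)
v(n) = n² - 50*n (v(n) = (n² - 51*n) + n = n² - 50*n)
f - v(√(-65 - 94)) = 3672 - √(-65 - 94)*(-50 + √(-65 - 94)) = 3672 - √(-159)*(-50 + √(-159)) = 3672 - I*√159*(-50 + I*√159)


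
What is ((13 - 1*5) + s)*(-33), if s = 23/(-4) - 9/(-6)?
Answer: -495/4 ≈ -123.75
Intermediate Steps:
s = -17/4 (s = 23*(-¼) - 9*(-⅙) = -23/4 + 3/2 = -17/4 ≈ -4.2500)
((13 - 1*5) + s)*(-33) = ((13 - 1*5) - 17/4)*(-33) = ((13 - 5) - 17/4)*(-33) = (8 - 17/4)*(-33) = (15/4)*(-33) = -495/4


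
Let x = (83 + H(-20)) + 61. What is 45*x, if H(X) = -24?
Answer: 5400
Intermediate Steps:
x = 120 (x = (83 - 24) + 61 = 59 + 61 = 120)
45*x = 45*120 = 5400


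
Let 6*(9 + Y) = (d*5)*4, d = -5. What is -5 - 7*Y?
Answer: 524/3 ≈ 174.67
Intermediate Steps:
Y = -77/3 (Y = -9 + (-5*5*4)/6 = -9 + (-25*4)/6 = -9 + (⅙)*(-100) = -9 - 50/3 = -77/3 ≈ -25.667)
-5 - 7*Y = -5 - 7*(-77/3) = -5 + 539/3 = 524/3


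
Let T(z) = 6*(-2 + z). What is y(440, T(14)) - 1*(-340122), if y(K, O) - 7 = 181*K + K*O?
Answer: 451449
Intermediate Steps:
T(z) = -12 + 6*z
y(K, O) = 7 + 181*K + K*O (y(K, O) = 7 + (181*K + K*O) = 7 + 181*K + K*O)
y(440, T(14)) - 1*(-340122) = (7 + 181*440 + 440*(-12 + 6*14)) - 1*(-340122) = (7 + 79640 + 440*(-12 + 84)) + 340122 = (7 + 79640 + 440*72) + 340122 = (7 + 79640 + 31680) + 340122 = 111327 + 340122 = 451449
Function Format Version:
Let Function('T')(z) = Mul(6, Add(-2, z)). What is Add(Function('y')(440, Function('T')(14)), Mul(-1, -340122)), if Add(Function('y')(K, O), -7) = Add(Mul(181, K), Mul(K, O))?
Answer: 451449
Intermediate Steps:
Function('T')(z) = Add(-12, Mul(6, z))
Function('y')(K, O) = Add(7, Mul(181, K), Mul(K, O)) (Function('y')(K, O) = Add(7, Add(Mul(181, K), Mul(K, O))) = Add(7, Mul(181, K), Mul(K, O)))
Add(Function('y')(440, Function('T')(14)), Mul(-1, -340122)) = Add(Add(7, Mul(181, 440), Mul(440, Add(-12, Mul(6, 14)))), Mul(-1, -340122)) = Add(Add(7, 79640, Mul(440, Add(-12, 84))), 340122) = Add(Add(7, 79640, Mul(440, 72)), 340122) = Add(Add(7, 79640, 31680), 340122) = Add(111327, 340122) = 451449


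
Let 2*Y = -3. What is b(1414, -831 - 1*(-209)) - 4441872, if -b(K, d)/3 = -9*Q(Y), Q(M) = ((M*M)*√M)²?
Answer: -142146465/32 ≈ -4.4421e+6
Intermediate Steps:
Y = -3/2 (Y = (½)*(-3) = -3/2 ≈ -1.5000)
Q(M) = M⁵ (Q(M) = (M²*√M)² = (M^(5/2))² = M⁵)
b(K, d) = -6561/32 (b(K, d) = -(-27)*(-3/2)⁵ = -(-27)*(-243)/32 = -3*2187/32 = -6561/32)
b(1414, -831 - 1*(-209)) - 4441872 = -6561/32 - 4441872 = -142146465/32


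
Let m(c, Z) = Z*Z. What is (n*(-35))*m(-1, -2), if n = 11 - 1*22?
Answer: 1540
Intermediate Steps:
m(c, Z) = Z**2
n = -11 (n = 11 - 22 = -11)
(n*(-35))*m(-1, -2) = -11*(-35)*(-2)**2 = 385*4 = 1540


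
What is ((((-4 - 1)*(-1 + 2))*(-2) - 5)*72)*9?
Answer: 3240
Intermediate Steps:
((((-4 - 1)*(-1 + 2))*(-2) - 5)*72)*9 = ((-5*1*(-2) - 5)*72)*9 = ((-5*(-2) - 5)*72)*9 = ((10 - 5)*72)*9 = (5*72)*9 = 360*9 = 3240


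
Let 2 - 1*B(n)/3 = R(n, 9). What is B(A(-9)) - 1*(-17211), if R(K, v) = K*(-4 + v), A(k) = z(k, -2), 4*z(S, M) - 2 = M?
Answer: 17217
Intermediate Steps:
z(S, M) = 1/2 + M/4
A(k) = 0 (A(k) = 1/2 + (1/4)*(-2) = 1/2 - 1/2 = 0)
B(n) = 6 - 15*n (B(n) = 6 - 3*n*(-4 + 9) = 6 - 3*n*5 = 6 - 15*n)
B(A(-9)) - 1*(-17211) = (6 - 15*0) - 1*(-17211) = (6 + 0) + 17211 = 6 + 17211 = 17217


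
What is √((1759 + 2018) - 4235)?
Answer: I*√458 ≈ 21.401*I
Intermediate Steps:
√((1759 + 2018) - 4235) = √(3777 - 4235) = √(-458) = I*√458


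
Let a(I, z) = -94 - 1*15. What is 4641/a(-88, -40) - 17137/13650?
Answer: -65217583/1487850 ≈ -43.833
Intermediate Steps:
a(I, z) = -109 (a(I, z) = -94 - 15 = -109)
4641/a(-88, -40) - 17137/13650 = 4641/(-109) - 17137/13650 = 4641*(-1/109) - 17137*1/13650 = -4641/109 - 17137/13650 = -65217583/1487850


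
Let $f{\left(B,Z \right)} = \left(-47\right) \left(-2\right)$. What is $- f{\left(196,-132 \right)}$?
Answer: $-94$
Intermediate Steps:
$f{\left(B,Z \right)} = 94$
$- f{\left(196,-132 \right)} = \left(-1\right) 94 = -94$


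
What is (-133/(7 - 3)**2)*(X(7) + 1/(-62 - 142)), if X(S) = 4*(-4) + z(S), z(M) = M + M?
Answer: 54397/3264 ≈ 16.666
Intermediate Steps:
z(M) = 2*M
X(S) = -16 + 2*S (X(S) = 4*(-4) + 2*S = -16 + 2*S)
(-133/(7 - 3)**2)*(X(7) + 1/(-62 - 142)) = (-133/(7 - 3)**2)*((-16 + 2*7) + 1/(-62 - 142)) = (-133/(4**2))*((-16 + 14) + 1/(-204)) = (-133/16)*(-2 - 1/204) = -133*1/16*(-409/204) = -133/16*(-409/204) = 54397/3264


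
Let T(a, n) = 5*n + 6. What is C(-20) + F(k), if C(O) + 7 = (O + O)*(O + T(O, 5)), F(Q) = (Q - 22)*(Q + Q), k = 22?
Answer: -447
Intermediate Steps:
T(a, n) = 6 + 5*n
F(Q) = 2*Q*(-22 + Q) (F(Q) = (-22 + Q)*(2*Q) = 2*Q*(-22 + Q))
C(O) = -7 + 2*O*(31 + O) (C(O) = -7 + (O + O)*(O + (6 + 5*5)) = -7 + (2*O)*(O + (6 + 25)) = -7 + (2*O)*(O + 31) = -7 + (2*O)*(31 + O) = -7 + 2*O*(31 + O))
C(-20) + F(k) = (-7 + 2*(-20)**2 + 62*(-20)) + 2*22*(-22 + 22) = (-7 + 2*400 - 1240) + 2*22*0 = (-7 + 800 - 1240) + 0 = -447 + 0 = -447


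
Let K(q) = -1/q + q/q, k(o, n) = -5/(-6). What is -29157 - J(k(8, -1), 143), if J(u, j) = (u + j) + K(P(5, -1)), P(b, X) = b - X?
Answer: -87905/3 ≈ -29302.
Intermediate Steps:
k(o, n) = 5/6 (k(o, n) = -5*(-1/6) = 5/6)
K(q) = 1 - 1/q (K(q) = -1/q + 1 = 1 - 1/q)
J(u, j) = 5/6 + j + u (J(u, j) = (u + j) + (-1 + (5 - 1*(-1)))/(5 - 1*(-1)) = (j + u) + (-1 + (5 + 1))/(5 + 1) = (j + u) + (-1 + 6)/6 = (j + u) + (1/6)*5 = (j + u) + 5/6 = 5/6 + j + u)
-29157 - J(k(8, -1), 143) = -29157 - (5/6 + 143 + 5/6) = -29157 - 1*434/3 = -29157 - 434/3 = -87905/3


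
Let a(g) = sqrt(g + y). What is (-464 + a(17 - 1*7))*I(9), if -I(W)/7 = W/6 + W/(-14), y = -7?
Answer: 2784 - 6*sqrt(3) ≈ 2773.6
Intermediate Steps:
a(g) = sqrt(-7 + g) (a(g) = sqrt(g - 7) = sqrt(-7 + g))
I(W) = -2*W/3 (I(W) = -7*(W/6 + W/(-14)) = -7*(W*(1/6) + W*(-1/14)) = -7*(W/6 - W/14) = -2*W/3)
(-464 + a(17 - 1*7))*I(9) = (-464 + sqrt(-7 + (17 - 1*7)))*(-2/3*9) = (-464 + sqrt(-7 + (17 - 7)))*(-6) = (-464 + sqrt(-7 + 10))*(-6) = (-464 + sqrt(3))*(-6) = 2784 - 6*sqrt(3)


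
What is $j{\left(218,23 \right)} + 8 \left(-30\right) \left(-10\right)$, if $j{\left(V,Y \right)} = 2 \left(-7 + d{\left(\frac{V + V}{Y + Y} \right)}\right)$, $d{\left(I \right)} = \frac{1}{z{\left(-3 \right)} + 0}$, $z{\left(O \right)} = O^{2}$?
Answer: $\frac{21476}{9} \approx 2386.2$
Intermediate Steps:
$d{\left(I \right)} = \frac{1}{9}$ ($d{\left(I \right)} = \frac{1}{\left(-3\right)^{2} + 0} = \frac{1}{9 + 0} = \frac{1}{9}$)
$j{\left(V,Y \right)} = - \frac{124}{9}$ ($j{\left(V,Y \right)} = 2 \left(-7 + \frac{1}{9}\right) = 2 \left(- \frac{62}{9}\right) = - \frac{124}{9}$)
$j{\left(218,23 \right)} + 8 \left(-30\right) \left(-10\right) = - \frac{124}{9} + 8 \left(-30\right) \left(-10\right) = - \frac{124}{9} - -2400 = - \frac{124}{9} + 2400 = \frac{21476}{9}$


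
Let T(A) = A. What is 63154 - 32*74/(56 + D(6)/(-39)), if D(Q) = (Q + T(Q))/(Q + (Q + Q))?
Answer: 206690822/3275 ≈ 63112.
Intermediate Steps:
D(Q) = ⅔ (D(Q) = (Q + Q)/(Q + (Q + Q)) = (2*Q)/(Q + 2*Q) = (2*Q)/((3*Q)) = (2*Q)*(1/(3*Q)) = ⅔)
63154 - 32*74/(56 + D(6)/(-39)) = 63154 - 32*74/(56 + (⅔)/(-39)) = 63154 - 2368/(56 + (⅔)*(-1/39)) = 63154 - 2368/(56 - 2/117) = 63154 - 2368/6550/117 = 63154 - 2368*117/6550 = 63154 - 1*138528/3275 = 63154 - 138528/3275 = 206690822/3275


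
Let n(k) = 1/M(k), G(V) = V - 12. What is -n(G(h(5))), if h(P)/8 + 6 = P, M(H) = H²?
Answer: -1/400 ≈ -0.0025000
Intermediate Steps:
h(P) = -48 + 8*P
G(V) = -12 + V
n(k) = k⁻² (n(k) = 1/(k²) = k⁻²)
-n(G(h(5))) = -1/(-12 + (-48 + 8*5))² = -1/(-12 + (-48 + 40))² = -1/(-12 - 8)² = -1/(-20)² = -1*1/400 = -1/400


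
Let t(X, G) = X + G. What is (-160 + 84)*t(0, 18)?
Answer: -1368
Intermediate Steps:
t(X, G) = G + X
(-160 + 84)*t(0, 18) = (-160 + 84)*(18 + 0) = -76*18 = -1368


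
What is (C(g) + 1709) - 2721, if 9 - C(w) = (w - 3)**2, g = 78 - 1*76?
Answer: -1004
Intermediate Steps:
g = 2 (g = 78 - 76 = 2)
C(w) = 9 - (-3 + w)**2 (C(w) = 9 - (w - 3)**2 = 9 - (-3 + w)**2)
(C(g) + 1709) - 2721 = (2*(6 - 1*2) + 1709) - 2721 = (2*(6 - 2) + 1709) - 2721 = (2*4 + 1709) - 2721 = (8 + 1709) - 2721 = 1717 - 2721 = -1004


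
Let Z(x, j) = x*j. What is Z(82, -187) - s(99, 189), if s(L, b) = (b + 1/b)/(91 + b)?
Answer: -405755501/26460 ≈ -15335.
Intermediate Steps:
Z(x, j) = j*x
s(L, b) = (b + 1/b)/(91 + b)
Z(82, -187) - s(99, 189) = -187*82 - (1 + 189**2)/(189*(91 + 189)) = -15334 - (1 + 35721)/(189*280) = -15334 - 35722/(189*280) = -15334 - 1*17861/26460 = -15334 - 17861/26460 = -405755501/26460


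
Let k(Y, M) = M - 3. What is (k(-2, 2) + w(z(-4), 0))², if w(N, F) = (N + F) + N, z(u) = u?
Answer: 81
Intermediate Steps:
k(Y, M) = -3 + M
w(N, F) = F + 2*N (w(N, F) = (F + N) + N = F + 2*N)
(k(-2, 2) + w(z(-4), 0))² = ((-3 + 2) + (0 + 2*(-4)))² = (-1 + (0 - 8))² = (-1 - 8)² = (-9)² = 81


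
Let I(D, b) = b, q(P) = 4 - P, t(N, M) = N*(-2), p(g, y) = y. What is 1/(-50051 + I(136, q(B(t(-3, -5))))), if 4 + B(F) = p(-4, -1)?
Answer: -1/50042 ≈ -1.9983e-5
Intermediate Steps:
t(N, M) = -2*N
B(F) = -5 (B(F) = -4 - 1 = -5)
1/(-50051 + I(136, q(B(t(-3, -5))))) = 1/(-50051 + (4 - 1*(-5))) = 1/(-50051 + (4 + 5)) = 1/(-50051 + 9) = 1/(-50042) = -1/50042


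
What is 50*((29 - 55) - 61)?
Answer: -4350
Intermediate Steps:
50*((29 - 55) - 61) = 50*(-26 - 61) = 50*(-87) = -4350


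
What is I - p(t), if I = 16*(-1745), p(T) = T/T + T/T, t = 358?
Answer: -27922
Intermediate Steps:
p(T) = 2 (p(T) = 1 + 1 = 2)
I = -27920
I - p(t) = -27920 - 1*2 = -27920 - 2 = -27922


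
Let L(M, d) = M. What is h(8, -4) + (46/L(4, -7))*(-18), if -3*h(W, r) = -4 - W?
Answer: -203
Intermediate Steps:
h(W, r) = 4/3 + W/3 (h(W, r) = -(-4 - W)/3 = 4/3 + W/3)
h(8, -4) + (46/L(4, -7))*(-18) = (4/3 + (⅓)*8) + (46/4)*(-18) = (4/3 + 8/3) + (46*(¼))*(-18) = 4 + (23/2)*(-18) = 4 - 207 = -203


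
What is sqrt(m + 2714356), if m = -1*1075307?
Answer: sqrt(1639049) ≈ 1280.3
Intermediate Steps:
m = -1075307
sqrt(m + 2714356) = sqrt(-1075307 + 2714356) = sqrt(1639049)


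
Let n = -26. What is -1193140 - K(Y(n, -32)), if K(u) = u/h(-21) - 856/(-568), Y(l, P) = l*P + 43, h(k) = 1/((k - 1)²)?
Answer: -114781547/71 ≈ -1.6166e+6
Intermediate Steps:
h(k) = (-1 + k)⁻² (h(k) = 1/((-1 + k)²) = (-1 + k)⁻²)
Y(l, P) = 43 + P*l (Y(l, P) = P*l + 43 = 43 + P*l)
K(u) = 107/71 + 484*u (K(u) = u/((-1 - 21)⁻²) - 856/(-568) = u/((-22)⁻²) - 856*(-1/568) = u/(1/484) + 107/71 = u*484 + 107/71 = 484*u + 107/71 = 107/71 + 484*u)
-1193140 - K(Y(n, -32)) = -1193140 - (107/71 + 484*(43 - 32*(-26))) = -1193140 - (107/71 + 484*(43 + 832)) = -1193140 - (107/71 + 484*875) = -1193140 - (107/71 + 423500) = -1193140 - 1*30068607/71 = -1193140 - 30068607/71 = -114781547/71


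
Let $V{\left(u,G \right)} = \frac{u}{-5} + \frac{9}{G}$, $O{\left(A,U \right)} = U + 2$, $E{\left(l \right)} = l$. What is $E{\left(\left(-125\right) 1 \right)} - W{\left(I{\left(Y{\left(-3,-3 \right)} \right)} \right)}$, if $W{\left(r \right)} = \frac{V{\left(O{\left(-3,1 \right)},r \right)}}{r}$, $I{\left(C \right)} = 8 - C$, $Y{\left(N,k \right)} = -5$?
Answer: $- \frac{105631}{845} \approx -125.01$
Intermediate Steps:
$O{\left(A,U \right)} = 2 + U$
$V{\left(u,G \right)} = \frac{9}{G} - \frac{u}{5}$ ($V{\left(u,G \right)} = u \left(- \frac{1}{5}\right) + \frac{9}{G} = - \frac{u}{5} + \frac{9}{G} = \frac{9}{G} - \frac{u}{5}$)
$W{\left(r \right)} = \frac{- \frac{3}{5} + \frac{9}{r}}{r}$ ($W{\left(r \right)} = \frac{\frac{9}{r} - \frac{2 + 1}{5}}{r} = \frac{\frac{9}{r} - \frac{3}{5}}{r} = \frac{- \frac{3}{5} + \frac{9}{r}}{r}$)
$E{\left(\left(-125\right) 1 \right)} - W{\left(I{\left(Y{\left(-3,-3 \right)} \right)} \right)} = \left(-125\right) 1 - \frac{3 \left(15 - \left(8 - -5\right)\right)}{5 \left(8 - -5\right)^{2}} = -125 - \frac{3 \left(15 - \left(8 + 5\right)\right)}{5 \left(8 + 5\right)^{2}} = -125 - \frac{3 \left(15 - 13\right)}{5 \cdot 169} = -125 - \frac{3}{5} \cdot \frac{1}{169} \left(15 - 13\right) = -125 - \frac{3}{5} \cdot \frac{1}{169} \cdot 2 = -125 - \frac{6}{845} = - \frac{105631}{845}$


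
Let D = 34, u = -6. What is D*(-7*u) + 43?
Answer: 1471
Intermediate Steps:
D*(-7*u) + 43 = 34*(-7*(-6)) + 43 = 34*42 + 43 = 1428 + 43 = 1471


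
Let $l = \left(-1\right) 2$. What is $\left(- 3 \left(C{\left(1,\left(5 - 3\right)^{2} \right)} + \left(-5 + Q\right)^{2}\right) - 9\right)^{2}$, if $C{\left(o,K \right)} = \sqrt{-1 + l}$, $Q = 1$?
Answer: $3222 + 342 i \sqrt{3} \approx 3222.0 + 592.36 i$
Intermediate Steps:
$l = -2$
$C{\left(o,K \right)} = i \sqrt{3}$ ($C{\left(o,K \right)} = \sqrt{-1 - 2} = \sqrt{-3} = i \sqrt{3}$)
$\left(- 3 \left(C{\left(1,\left(5 - 3\right)^{2} \right)} + \left(-5 + Q\right)^{2}\right) - 9\right)^{2} = \left(- 3 \left(i \sqrt{3} + \left(-5 + 1\right)^{2}\right) - 9\right)^{2} = \left(- 3 \left(i \sqrt{3} + \left(-4\right)^{2}\right) - 9\right)^{2} = \left(- 3 \left(i \sqrt{3} + 16\right) - 9\right)^{2} = \left(- 3 \left(16 + i \sqrt{3}\right) - 9\right)^{2} = \left(\left(-48 - 3 i \sqrt{3}\right) - 9\right)^{2} = \left(-57 - 3 i \sqrt{3}\right)^{2}$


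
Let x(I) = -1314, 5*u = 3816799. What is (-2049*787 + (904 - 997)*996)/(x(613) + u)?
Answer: -8525955/3810229 ≈ -2.2376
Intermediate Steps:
u = 3816799/5 (u = (⅕)*3816799 = 3816799/5 ≈ 7.6336e+5)
(-2049*787 + (904 - 997)*996)/(x(613) + u) = (-2049*787 + (904 - 997)*996)/(-1314 + 3816799/5) = (-1612563 - 93*996)/(3810229/5) = (-1612563 - 92628)*(5/3810229) = -1705191*5/3810229 = -8525955/3810229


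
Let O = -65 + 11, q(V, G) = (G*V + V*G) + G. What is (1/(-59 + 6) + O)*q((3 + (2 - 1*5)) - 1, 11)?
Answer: 31493/53 ≈ 594.21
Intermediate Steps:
q(V, G) = G + 2*G*V (q(V, G) = (G*V + G*V) + G = 2*G*V + G = G + 2*G*V)
O = -54
(1/(-59 + 6) + O)*q((3 + (2 - 1*5)) - 1, 11) = (1/(-59 + 6) - 54)*(11*(1 + 2*((3 + (2 - 1*5)) - 1))) = (1/(-53) - 54)*(11*(1 + 2*((3 + (2 - 5)) - 1))) = (-1/53 - 54)*(11*(1 + 2*((3 - 3) - 1))) = -31493*(1 + 2*(0 - 1))/53 = -31493*(1 + 2*(-1))/53 = -31493*(1 - 2)/53 = -31493*(-1)/53 = -2863/53*(-11) = 31493/53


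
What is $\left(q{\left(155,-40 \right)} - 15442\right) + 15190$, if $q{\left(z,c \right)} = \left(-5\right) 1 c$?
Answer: $-52$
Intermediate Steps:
$q{\left(z,c \right)} = - 5 c$
$\left(q{\left(155,-40 \right)} - 15442\right) + 15190 = \left(\left(-5\right) \left(-40\right) - 15442\right) + 15190 = \left(200 - 15442\right) + 15190 = -15242 + 15190 = -52$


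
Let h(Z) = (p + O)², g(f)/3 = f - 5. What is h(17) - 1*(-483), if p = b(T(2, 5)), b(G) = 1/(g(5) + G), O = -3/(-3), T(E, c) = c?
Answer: 12111/25 ≈ 484.44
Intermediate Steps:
g(f) = -15 + 3*f (g(f) = 3*(f - 5) = 3*(-5 + f) = -15 + 3*f)
O = 1 (O = -3*(-⅓) = 1)
b(G) = 1/G (b(G) = 1/((-15 + 3*5) + G) = 1/((-15 + 15) + G) = 1/(0 + G) = 1/G)
p = ⅕ (p = 1/5 = ⅕ ≈ 0.20000)
h(Z) = 36/25 (h(Z) = (⅕ + 1)² = (6/5)² = 36/25)
h(17) - 1*(-483) = 36/25 - 1*(-483) = 36/25 + 483 = 12111/25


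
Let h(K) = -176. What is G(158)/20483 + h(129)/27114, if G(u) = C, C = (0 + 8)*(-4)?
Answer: -2236328/277688031 ≈ -0.0080534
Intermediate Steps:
C = -32 (C = 8*(-4) = -32)
G(u) = -32
G(158)/20483 + h(129)/27114 = -32/20483 - 176/27114 = -32*1/20483 - 176*1/27114 = -32/20483 - 88/13557 = -2236328/277688031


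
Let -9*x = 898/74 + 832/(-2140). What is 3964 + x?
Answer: 705973901/178155 ≈ 3962.7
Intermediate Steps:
x = -232519/178155 (x = -(898/74 + 832/(-2140))/9 = -(898*(1/74) + 832*(-1/2140))/9 = -(449/37 - 208/535)/9 = -⅑*232519/19795 = -232519/178155 ≈ -1.3051)
3964 + x = 3964 - 232519/178155 = 705973901/178155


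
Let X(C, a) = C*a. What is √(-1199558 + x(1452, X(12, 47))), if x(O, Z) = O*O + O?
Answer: √910198 ≈ 954.04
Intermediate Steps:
x(O, Z) = O + O² (x(O, Z) = O² + O = O + O²)
√(-1199558 + x(1452, X(12, 47))) = √(-1199558 + 1452*(1 + 1452)) = √(-1199558 + 1452*1453) = √(-1199558 + 2109756) = √910198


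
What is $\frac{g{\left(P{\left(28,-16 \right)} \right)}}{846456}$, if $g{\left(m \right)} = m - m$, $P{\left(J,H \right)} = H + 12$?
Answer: $0$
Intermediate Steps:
$P{\left(J,H \right)} = 12 + H$
$g{\left(m \right)} = 0$
$\frac{g{\left(P{\left(28,-16 \right)} \right)}}{846456} = \frac{0}{846456} = 0 \cdot \frac{1}{846456} = 0$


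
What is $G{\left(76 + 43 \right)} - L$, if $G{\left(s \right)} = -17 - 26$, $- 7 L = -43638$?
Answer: $-6277$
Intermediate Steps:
$L = 6234$ ($L = \left(- \frac{1}{7}\right) \left(-43638\right) = 6234$)
$G{\left(s \right)} = -43$ ($G{\left(s \right)} = -17 - 26 = -43$)
$G{\left(76 + 43 \right)} - L = -43 - 6234 = -6277$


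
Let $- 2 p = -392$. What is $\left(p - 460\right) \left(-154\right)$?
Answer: $40656$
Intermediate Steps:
$p = 196$ ($p = \left(- \frac{1}{2}\right) \left(-392\right) = 196$)
$\left(p - 460\right) \left(-154\right) = \left(196 - 460\right) \left(-154\right) = \left(-264\right) \left(-154\right) = 40656$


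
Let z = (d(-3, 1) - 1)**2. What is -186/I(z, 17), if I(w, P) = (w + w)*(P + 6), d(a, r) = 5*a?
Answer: -93/5888 ≈ -0.015795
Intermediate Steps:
z = 256 (z = (5*(-3) - 1)**2 = (-15 - 1)**2 = (-16)**2 = 256)
I(w, P) = 2*w*(6 + P) (I(w, P) = (2*w)*(6 + P) = 2*w*(6 + P))
-186/I(z, 17) = -186*1/(512*(6 + 17)) = -186/(2*256*23) = -186/11776 = -186*1/11776 = -93/5888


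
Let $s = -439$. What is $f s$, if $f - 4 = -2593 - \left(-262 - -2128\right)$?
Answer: $1955745$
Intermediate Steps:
$f = -4455$ ($f = 4 - \left(2331 + 2128\right) = 4 - 4459 = -4455$)
$f s = \left(-4455\right) \left(-439\right) = 1955745$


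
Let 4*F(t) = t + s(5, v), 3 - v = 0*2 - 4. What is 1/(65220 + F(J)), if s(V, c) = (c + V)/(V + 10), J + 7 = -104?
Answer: 20/1303849 ≈ 1.5339e-5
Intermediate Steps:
J = -111 (J = -7 - 104 = -111)
v = 7 (v = 3 - (0*2 - 4) = 3 - (0 - 4) = 3 - 1*(-4) = 3 + 4 = 7)
s(V, c) = (V + c)/(10 + V)
F(t) = ⅕ + t/4 (F(t) = (t + (5 + 7)/(10 + 5))/4 = (t + 12/15)/4 = (t + (1/15)*12)/4 = (t + ⅘)/4 = (⅘ + t)/4 = ⅕ + t/4)
1/(65220 + F(J)) = 1/(65220 + (⅕ + (¼)*(-111))) = 1/(65220 + (⅕ - 111/4)) = 1/(65220 - 551/20) = 1/(1303849/20) = 20/1303849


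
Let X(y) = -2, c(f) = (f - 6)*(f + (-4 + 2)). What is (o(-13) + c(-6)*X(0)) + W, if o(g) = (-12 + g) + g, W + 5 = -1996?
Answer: -2231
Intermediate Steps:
W = -2001 (W = -5 - 1996 = -2001)
c(f) = (-6 + f)*(-2 + f) (c(f) = (-6 + f)*(f - 2) = (-6 + f)*(-2 + f))
o(g) = -12 + 2*g
(o(-13) + c(-6)*X(0)) + W = ((-12 + 2*(-13)) + (12 + (-6)**2 - 8*(-6))*(-2)) - 2001 = ((-12 - 26) + (12 + 36 + 48)*(-2)) - 2001 = (-38 + 96*(-2)) - 2001 = (-38 - 192) - 2001 = -230 - 2001 = -2231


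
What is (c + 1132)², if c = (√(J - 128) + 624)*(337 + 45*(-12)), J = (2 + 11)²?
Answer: 15761981169 + 50969240*√41 ≈ 1.6088e+10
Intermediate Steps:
J = 169 (J = 13² = 169)
c = -126672 - 203*√41 (c = (√(169 - 128) + 624)*(337 + 45*(-12)) = (√41 + 624)*(337 - 540) = (624 + √41)*(-203) = -126672 - 203*√41 ≈ -1.2797e+5)
(c + 1132)² = ((-126672 - 203*√41) + 1132)² = (-125540 - 203*√41)²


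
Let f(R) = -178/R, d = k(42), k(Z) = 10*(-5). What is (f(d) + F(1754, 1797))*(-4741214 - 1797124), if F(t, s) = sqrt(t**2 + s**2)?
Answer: -581912082/25 - 32691690*sqrt(252229) ≈ -1.6442e+10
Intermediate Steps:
k(Z) = -50
d = -50
F(t, s) = sqrt(s**2 + t**2)
(f(d) + F(1754, 1797))*(-4741214 - 1797124) = (-178/(-50) + sqrt(1797**2 + 1754**2))*(-4741214 - 1797124) = (-178*(-1/50) + sqrt(3229209 + 3076516))*(-6538338) = (89/25 + sqrt(6305725))*(-6538338) = (89/25 + 5*sqrt(252229))*(-6538338) = -581912082/25 - 32691690*sqrt(252229)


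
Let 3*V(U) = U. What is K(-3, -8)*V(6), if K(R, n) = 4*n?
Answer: -64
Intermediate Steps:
V(U) = U/3
K(-3, -8)*V(6) = (4*(-8))*((1/3)*6) = -32*2 = -64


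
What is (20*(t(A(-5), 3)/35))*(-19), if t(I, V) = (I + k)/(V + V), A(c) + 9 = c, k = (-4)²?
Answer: -76/21 ≈ -3.6190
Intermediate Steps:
k = 16
A(c) = -9 + c
t(I, V) = (16 + I)/(2*V) (t(I, V) = (I + 16)/(V + V) = (16 + I)/((2*V)) = (16 + I)*(1/(2*V)) = (16 + I)/(2*V))
(20*(t(A(-5), 3)/35))*(-19) = (20*(((½)*(16 + (-9 - 5))/3)/35))*(-19) = (20*(((½)*(⅓)*(16 - 14))*(1/35)))*(-19) = (20*(((½)*(⅓)*2)*(1/35)))*(-19) = (20*((⅓)*(1/35)))*(-19) = (20*(1/105))*(-19) = (4/21)*(-19) = -76/21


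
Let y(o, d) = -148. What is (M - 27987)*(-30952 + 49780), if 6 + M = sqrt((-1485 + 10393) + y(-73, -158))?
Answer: -527052204 + 37656*sqrt(2190) ≈ -5.2529e+8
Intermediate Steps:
M = -6 + 2*sqrt(2190) (M = -6 + sqrt((-1485 + 10393) - 148) = -6 + sqrt(8908 - 148) = -6 + sqrt(8760) = -6 + 2*sqrt(2190) ≈ 87.595)
(M - 27987)*(-30952 + 49780) = ((-6 + 2*sqrt(2190)) - 27987)*(-30952 + 49780) = (-27993 + 2*sqrt(2190))*18828 = -527052204 + 37656*sqrt(2190)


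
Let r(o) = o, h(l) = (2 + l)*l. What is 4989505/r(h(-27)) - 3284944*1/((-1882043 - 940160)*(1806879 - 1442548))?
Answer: 1026057816166003333/138809165561055 ≈ 7391.9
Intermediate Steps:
h(l) = l*(2 + l)
4989505/r(h(-27)) - 3284944*1/((-1882043 - 940160)*(1806879 - 1442548)) = 4989505/((-27*(2 - 27))) - 3284944*1/((-1882043 - 940160)*(1806879 - 1442548)) = 4989505/((-27*(-25))) - 3284944/((-2822203*364331)) = 4989505/675 - 3284944/(-1028216041193) = 4989505*(1/675) - 3284944*(-1/1028216041193) = 997901/135 + 3284944/1028216041193 = 1026057816166003333/138809165561055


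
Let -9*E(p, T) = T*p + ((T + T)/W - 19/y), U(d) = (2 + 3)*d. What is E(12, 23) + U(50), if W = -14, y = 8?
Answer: 110861/504 ≈ 219.96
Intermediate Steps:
U(d) = 5*d
E(p, T) = 19/72 + T/63 - T*p/9 (E(p, T) = -(T*p + ((T + T)/(-14) - 19/8))/9 = -(T*p + ((2*T)*(-1/14) - 19*1/8))/9 = -(T*p + (-T/7 - 19/8))/9 = -(T*p + (-19/8 - T/7))/9 = -(-19/8 - T/7 + T*p)/9 = 19/72 + T/63 - T*p/9)
E(12, 23) + U(50) = (19/72 + (1/63)*23 - 1/9*23*12) + 5*50 = (19/72 + 23/63 - 92/3) + 250 = -15139/504 + 250 = 110861/504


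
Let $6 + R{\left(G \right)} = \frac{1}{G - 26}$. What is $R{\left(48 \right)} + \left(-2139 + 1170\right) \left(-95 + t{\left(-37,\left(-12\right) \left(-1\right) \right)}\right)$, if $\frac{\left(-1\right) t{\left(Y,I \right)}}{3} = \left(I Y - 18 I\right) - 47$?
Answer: $- \frac{43190399}{22} \approx -1.9632 \cdot 10^{6}$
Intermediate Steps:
$R{\left(G \right)} = -6 + \frac{1}{-26 + G}$ ($R{\left(G \right)} = -6 + \frac{1}{G - 26} = -6 + \frac{1}{-26 + G}$)
$t{\left(Y,I \right)} = 141 + 54 I - 3 I Y$ ($t{\left(Y,I \right)} = - 3 \left(\left(I Y - 18 I\right) - 47\right) = - 3 \left(\left(- 18 I + I Y\right) - 47\right) = - 3 \left(-47 - 18 I + I Y\right) = 141 + 54 I - 3 I Y$)
$R{\left(48 \right)} + \left(-2139 + 1170\right) \left(-95 + t{\left(-37,\left(-12\right) \left(-1\right) \right)}\right) = \frac{157 - 288}{-26 + 48} + \left(-2139 + 1170\right) \left(-95 + \left(141 + 54 \left(\left(-12\right) \left(-1\right)\right) - 3 \left(\left(-12\right) \left(-1\right)\right) \left(-37\right)\right)\right) = \frac{157 - 288}{22} - 969 \left(-95 + \left(141 + 54 \cdot 12 - 36 \left(-37\right)\right)\right) = \frac{1}{22} \left(-131\right) - 969 \left(-95 + \left(141 + 648 + 1332\right)\right) = - \frac{131}{22} - 969 \left(-95 + 2121\right) = - \frac{131}{22} - 1963194 = - \frac{43190399}{22}$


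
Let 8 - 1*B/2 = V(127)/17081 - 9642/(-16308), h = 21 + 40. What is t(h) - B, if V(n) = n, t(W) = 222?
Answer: 4809688627/23213079 ≈ 207.20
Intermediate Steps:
h = 61
B = 343614911/23213079 (B = 16 - 2*(127/17081 - 9642/(-16308)) = 16 - 2*(127*(1/17081) - 9642*(-1/16308)) = 16 - 2*(127/17081 + 1607/2718) = 16 - 2*27794353/46426158 = 16 - 27794353/23213079 = 343614911/23213079 ≈ 14.803)
t(h) - B = 222 - 1*343614911/23213079 = 222 - 343614911/23213079 = 4809688627/23213079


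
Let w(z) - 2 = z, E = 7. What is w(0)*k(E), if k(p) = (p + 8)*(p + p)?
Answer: 420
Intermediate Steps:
w(z) = 2 + z
k(p) = 2*p*(8 + p) (k(p) = (8 + p)*(2*p) = 2*p*(8 + p))
w(0)*k(E) = (2 + 0)*(2*7*(8 + 7)) = 2*(2*7*15) = 2*210 = 420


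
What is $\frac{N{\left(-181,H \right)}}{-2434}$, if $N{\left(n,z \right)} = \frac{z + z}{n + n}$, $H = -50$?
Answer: $- \frac{25}{220277} \approx -0.00011349$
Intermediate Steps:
$N{\left(n,z \right)} = \frac{z}{n}$ ($N{\left(n,z \right)} = \frac{2 z}{2 n} = 2 z \frac{1}{2 n} = \frac{z}{n}$)
$\frac{N{\left(-181,H \right)}}{-2434} = \frac{\left(-50\right) \frac{1}{-181}}{-2434} = \left(-50\right) \left(- \frac{1}{181}\right) \left(- \frac{1}{2434}\right) = \frac{50}{181} \left(- \frac{1}{2434}\right) = - \frac{25}{220277}$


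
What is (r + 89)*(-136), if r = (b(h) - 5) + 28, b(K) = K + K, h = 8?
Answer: -17408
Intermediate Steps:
b(K) = 2*K
r = 39 (r = (2*8 - 5) + 28 = (16 - 5) + 28 = 11 + 28 = 39)
(r + 89)*(-136) = (39 + 89)*(-136) = 128*(-136) = -17408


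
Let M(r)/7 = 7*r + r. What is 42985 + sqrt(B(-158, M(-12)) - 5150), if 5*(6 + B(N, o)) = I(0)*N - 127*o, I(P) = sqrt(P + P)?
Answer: 42985 + 2*sqrt(74455)/5 ≈ 43094.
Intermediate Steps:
I(P) = sqrt(2)*sqrt(P) (I(P) = sqrt(2*P) = sqrt(2)*sqrt(P))
M(r) = 56*r (M(r) = 7*(7*r + r) = 7*(8*r) = 56*r)
B(N, o) = -6 - 127*o/5 (B(N, o) = -6 + ((sqrt(2)*sqrt(0))*N - 127*o)/5 = -6 + ((sqrt(2)*0)*N - 127*o)/5 = -6 + (0*N - 127*o)/5 = -6 + (0 - 127*o)/5 = -6 + (-127*o)/5 = -6 - 127*o/5)
42985 + sqrt(B(-158, M(-12)) - 5150) = 42985 + sqrt((-6 - 7112*(-12)/5) - 5150) = 42985 + sqrt((-6 - 127/5*(-672)) - 5150) = 42985 + sqrt((-6 + 85344/5) - 5150) = 42985 + sqrt(85314/5 - 5150) = 42985 + sqrt(59564/5) = 42985 + 2*sqrt(74455)/5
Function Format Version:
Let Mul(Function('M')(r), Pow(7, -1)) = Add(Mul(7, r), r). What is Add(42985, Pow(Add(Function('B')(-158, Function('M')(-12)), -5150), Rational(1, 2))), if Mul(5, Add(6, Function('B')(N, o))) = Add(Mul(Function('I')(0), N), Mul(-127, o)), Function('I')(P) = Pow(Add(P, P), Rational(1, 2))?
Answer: Add(42985, Mul(Rational(2, 5), Pow(74455, Rational(1, 2)))) ≈ 43094.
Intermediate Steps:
Function('I')(P) = Mul(Pow(2, Rational(1, 2)), Pow(P, Rational(1, 2))) (Function('I')(P) = Pow(Mul(2, P), Rational(1, 2)) = Mul(Pow(2, Rational(1, 2)), Pow(P, Rational(1, 2))))
Function('M')(r) = Mul(56, r) (Function('M')(r) = Mul(7, Add(Mul(7, r), r)) = Mul(7, Mul(8, r)) = Mul(56, r))
Function('B')(N, o) = Add(-6, Mul(Rational(-127, 5), o)) (Function('B')(N, o) = Add(-6, Mul(Rational(1, 5), Add(Mul(Mul(Pow(2, Rational(1, 2)), Pow(0, Rational(1, 2))), N), Mul(-127, o)))) = Add(-6, Mul(Rational(1, 5), Add(Mul(Mul(Pow(2, Rational(1, 2)), 0), N), Mul(-127, o)))) = Add(-6, Mul(Rational(1, 5), Add(Mul(0, N), Mul(-127, o)))) = Add(-6, Mul(Rational(1, 5), Add(0, Mul(-127, o)))) = Add(-6, Mul(Rational(1, 5), Mul(-127, o))) = Add(-6, Mul(Rational(-127, 5), o)))
Add(42985, Pow(Add(Function('B')(-158, Function('M')(-12)), -5150), Rational(1, 2))) = Add(42985, Pow(Add(Add(-6, Mul(Rational(-127, 5), Mul(56, -12))), -5150), Rational(1, 2))) = Add(42985, Pow(Add(Add(-6, Mul(Rational(-127, 5), -672)), -5150), Rational(1, 2))) = Add(42985, Pow(Add(Add(-6, Rational(85344, 5)), -5150), Rational(1, 2))) = Add(42985, Pow(Add(Rational(85314, 5), -5150), Rational(1, 2))) = Add(42985, Pow(Rational(59564, 5), Rational(1, 2))) = Add(42985, Mul(Rational(2, 5), Pow(74455, Rational(1, 2))))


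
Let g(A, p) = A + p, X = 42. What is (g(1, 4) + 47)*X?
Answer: 2184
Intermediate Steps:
(g(1, 4) + 47)*X = ((1 + 4) + 47)*42 = (5 + 47)*42 = 52*42 = 2184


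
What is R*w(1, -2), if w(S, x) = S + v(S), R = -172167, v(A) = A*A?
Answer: -344334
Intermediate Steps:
v(A) = A²
w(S, x) = S + S²
R*w(1, -2) = -172167*(1 + 1) = -172167*2 = -344334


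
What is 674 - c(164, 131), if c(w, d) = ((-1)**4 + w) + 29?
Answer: 480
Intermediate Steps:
c(w, d) = 30 + w (c(w, d) = (1 + w) + 29 = 30 + w)
674 - c(164, 131) = 674 - (30 + 164) = 674 - 1*194 = 674 - 194 = 480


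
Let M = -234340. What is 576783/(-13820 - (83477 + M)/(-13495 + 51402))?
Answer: -21864113181/523723877 ≈ -41.747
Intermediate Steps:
576783/(-13820 - (83477 + M)/(-13495 + 51402)) = 576783/(-13820 - (83477 - 234340)/(-13495 + 51402)) = 576783/(-13820 - (-150863)/37907) = 576783/(-13820 - 1*(-150863/37907)) = 576783/(-13820 + 150863/37907) = 576783/(-523723877/37907) = 576783*(-37907/523723877) = -21864113181/523723877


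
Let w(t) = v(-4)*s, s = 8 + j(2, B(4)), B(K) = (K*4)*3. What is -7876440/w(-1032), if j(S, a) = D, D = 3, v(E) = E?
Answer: 179010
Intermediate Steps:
B(K) = 12*K (B(K) = (4*K)*3 = 12*K)
j(S, a) = 3
s = 11 (s = 8 + 3 = 11)
w(t) = -44 (w(t) = -4*11 = -44)
-7876440/w(-1032) = -7876440/(-44) = -7876440*(-1/44) = 179010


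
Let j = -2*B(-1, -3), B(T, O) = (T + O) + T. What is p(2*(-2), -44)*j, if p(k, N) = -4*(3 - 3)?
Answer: 0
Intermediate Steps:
B(T, O) = O + 2*T (B(T, O) = (O + T) + T = O + 2*T)
p(k, N) = 0 (p(k, N) = -4*0 = 0)
j = 10 (j = -2*(-3 + 2*(-1)) = -2*(-3 - 2) = -2*(-5) = 10)
p(2*(-2), -44)*j = 0*10 = 0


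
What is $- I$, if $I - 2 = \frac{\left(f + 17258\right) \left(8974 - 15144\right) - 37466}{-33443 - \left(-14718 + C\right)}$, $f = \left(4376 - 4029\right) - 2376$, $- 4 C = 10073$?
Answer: $- \frac{53733034}{9261} \approx -5802.1$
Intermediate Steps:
$C = - \frac{10073}{4}$ ($C = \left(- \frac{1}{4}\right) 10073 = - \frac{10073}{4} \approx -2518.3$)
$f = -2029$ ($f = 347 - 2376 = -2029$)
$I = \frac{53733034}{9261}$ ($I = 2 + \frac{\left(-2029 + 17258\right) \left(8974 - 15144\right) - 37466}{-33443 + \left(14718 - - \frac{10073}{4}\right)} = 2 + \frac{15229 \left(-6170\right) - 37466}{-33443 + \left(14718 + \frac{10073}{4}\right)} = 2 + \frac{-93962930 - 37466}{-33443 + \frac{68945}{4}} = 2 - \frac{94000396}{- \frac{64827}{4}} = 2 - - \frac{53714512}{9261} = 2 + \frac{53714512}{9261} = \frac{53733034}{9261} \approx 5802.1$)
$- I = \left(-1\right) \frac{53733034}{9261} = - \frac{53733034}{9261}$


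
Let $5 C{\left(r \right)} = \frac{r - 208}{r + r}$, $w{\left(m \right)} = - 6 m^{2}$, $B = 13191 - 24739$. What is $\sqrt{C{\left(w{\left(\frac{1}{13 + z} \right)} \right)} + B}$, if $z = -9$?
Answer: $\frac{i \sqrt{10343190}}{30} \approx 107.2 i$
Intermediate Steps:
$B = -11548$ ($B = 13191 - 24739 = -11548$)
$C{\left(r \right)} = \frac{-208 + r}{10 r}$ ($C{\left(r \right)} = \frac{\left(r - 208\right) \frac{1}{r + r}}{5} = \frac{\left(-208 + r\right) \frac{1}{2 r}}{5} = \frac{\frac{1}{2} \frac{1}{r} \left(-208 + r\right)}{5} = \frac{-208 + r}{10 r}$)
$\sqrt{C{\left(w{\left(\frac{1}{13 + z} \right)} \right)} + B} = \sqrt{\frac{-208 - 6 \left(\frac{1}{13 - 9}\right)^{2}}{10 \left(- 6 \left(\frac{1}{13 - 9}\right)^{2}\right)} - 11548} = \sqrt{\frac{-208 - 6 \left(\frac{1}{4}\right)^{2}}{10 \left(- 6 \left(\frac{1}{4}\right)^{2}\right)} - 11548} = \sqrt{\frac{-208 - \frac{6}{16}}{10 \left(- \frac{6}{16}\right)} - 11548} = \sqrt{\frac{-208 - \frac{3}{8}}{10 \left(\left(-6\right) \frac{1}{16}\right)} - 11548} = \sqrt{\frac{-208 - \frac{3}{8}}{10 \left(- \frac{3}{8}\right)} - 11548} = \sqrt{\frac{1}{10} \left(- \frac{8}{3}\right) \left(- \frac{1667}{8}\right) - 11548} = \sqrt{\frac{1667}{30} - 11548} = \sqrt{- \frac{344773}{30}} = \frac{i \sqrt{10343190}}{30}$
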